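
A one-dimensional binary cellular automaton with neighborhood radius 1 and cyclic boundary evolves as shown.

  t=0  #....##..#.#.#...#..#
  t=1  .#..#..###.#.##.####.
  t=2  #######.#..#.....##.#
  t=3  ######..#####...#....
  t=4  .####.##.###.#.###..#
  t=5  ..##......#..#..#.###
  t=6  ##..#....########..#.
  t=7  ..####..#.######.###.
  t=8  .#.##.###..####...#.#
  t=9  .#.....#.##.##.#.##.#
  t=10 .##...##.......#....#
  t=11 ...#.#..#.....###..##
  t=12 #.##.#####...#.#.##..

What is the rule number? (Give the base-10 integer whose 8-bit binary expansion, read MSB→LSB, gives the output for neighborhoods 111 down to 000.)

  ### -> #   bit 7 = 1  t=1,i=8
  ##. -> .   bit 6 = 0  t=0,i=0
  #.# -> .   bit 5 = 0  t=0,i=10
  #.. -> #   bit 4 = 1  t=0,i=1
  .## -> .   bit 3 = 0  t=0,i=5
  .#. -> #   bit 2 = 1  t=0,i=9
  ..# -> #   bit 1 = 1  t=0,i=4
  ... -> .   bit 0 = 0  t=0,i=2
  bits 10010110 = 150

150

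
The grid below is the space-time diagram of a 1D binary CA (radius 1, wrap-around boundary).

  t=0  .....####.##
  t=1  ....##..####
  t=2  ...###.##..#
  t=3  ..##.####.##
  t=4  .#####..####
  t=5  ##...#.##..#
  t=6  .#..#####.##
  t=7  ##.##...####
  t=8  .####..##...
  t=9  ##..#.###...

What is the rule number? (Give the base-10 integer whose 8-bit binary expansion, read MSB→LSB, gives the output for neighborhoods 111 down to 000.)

110

  [7] ### => .  t=0,i=6
  [6] ##. => #  t=0,i=8
  [5] #.# => #  t=0,i=9
  [4] #.. => .  t=0,i=0
  [3] .## => #  t=0,i=5
  [2] .#. => #  t=2,i=11
  [1] ..# => #  t=0,i=4
  [0] ... => .  t=0,i=1
  bits 01101110 = 110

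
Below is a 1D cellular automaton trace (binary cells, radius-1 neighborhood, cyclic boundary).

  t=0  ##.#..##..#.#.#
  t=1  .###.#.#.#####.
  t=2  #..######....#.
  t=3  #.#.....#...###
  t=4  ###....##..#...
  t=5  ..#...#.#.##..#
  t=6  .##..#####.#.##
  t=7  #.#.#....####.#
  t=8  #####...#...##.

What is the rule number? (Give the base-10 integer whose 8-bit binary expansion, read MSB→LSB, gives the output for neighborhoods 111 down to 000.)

  ### -> .   bit 7 = 0  t=0,i=0
  ##. -> #   bit 6 = 1  t=0,i=1
  #.# -> #   bit 5 = 1  t=0,i=2
  #.. -> .   bit 4 = 0  t=0,i=4
  .## -> .   bit 3 = 0  t=0,i=6
  .#. -> #   bit 2 = 1  t=0,i=3
  ..# -> #   bit 1 = 1  t=0,i=5
  ... -> .   bit 0 = 0  t=2,i=10
  bits 01100110 = 102

102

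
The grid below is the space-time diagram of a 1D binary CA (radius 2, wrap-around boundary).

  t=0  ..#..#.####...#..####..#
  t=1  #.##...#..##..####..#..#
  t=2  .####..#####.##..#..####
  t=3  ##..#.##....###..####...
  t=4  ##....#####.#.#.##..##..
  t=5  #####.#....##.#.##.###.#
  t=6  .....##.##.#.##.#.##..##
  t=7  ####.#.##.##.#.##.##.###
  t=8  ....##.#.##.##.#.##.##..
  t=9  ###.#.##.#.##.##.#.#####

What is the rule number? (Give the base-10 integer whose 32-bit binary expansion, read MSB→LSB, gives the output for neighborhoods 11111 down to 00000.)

502862547

  nb #####: next=.  (t=2,i=9, bit31=0)
  nb ####.: next=.  (t=0,i=9, bit30=0)
  nb ###.#: next=.  (t=2,i=11, bit29=0)
  nb ###..: next=#  (t=0,i=10, bit28=1)
  nb ##.##: next=#  (t=1,i=1, bit27=1)
  nb ##.#.: next=#  (t=4,i=11, bit26=1)
  nb ##..#: next=.  (t=0,i=21, bit25=0)
  nb ##...: next=#  (t=0,i=11, bit24=1)
  nb #.###: next=#  (t=0,i=7, bit23=1)
  nb #.##.: next=#  (t=1,i=2, bit22=1)
  nb #.#.#: next=#  (t=4,i=12, bit21=1)
  nb #.#..: next=#  (t=5,i=6, bit20=1)
  nb #..##: next=#  (t=0,i=16, bit19=1)
  nb #..#.: next=.  (t=0,i=1, bit18=0)
  nb #...#: next=.  (t=0,i=12, bit17=0)
  nb #....: next=#  (t=3,i=9, bit16=1)
  nb .####: next=.  (t=0,i=8, bit15=0)
  nb .###.: next=.  (t=3,i=13, bit14=0)
  nb .##.#: next=.  (t=1,i=0, bit13=0)
  nb .##..: next=#  (t=1,i=3, bit12=1)
  nb .#.##: next=.  (t=0,i=6, bit11=0)
  nb .#.#.: next=.  (t=4,i=13, bit10=0)
  nb .#..#: next=#  (t=0,i=0, bit9=1)
  nb .#...: next=.  (t=5,i=7, bit8=0)
  nb ..###: next=#  (t=0,i=17, bit7=1)
  nb ..##.: next=#  (t=1,i=10, bit6=1)
  nb ..#.#: next=.  (t=0,i=5, bit5=0)
  nb ..#..: next=#  (t=0,i=2, bit4=1)
  nb ...##: next=.  (t=3,i=11, bit3=0)
  nb ...#.: next=.  (t=0,i=13, bit2=0)
  nb ....#: next=#  (t=3,i=10, bit1=1)
  nb .....: next=#  (t=6,i=2, bit0=1)
  bits 00011101111110010001001011010011 = 502862547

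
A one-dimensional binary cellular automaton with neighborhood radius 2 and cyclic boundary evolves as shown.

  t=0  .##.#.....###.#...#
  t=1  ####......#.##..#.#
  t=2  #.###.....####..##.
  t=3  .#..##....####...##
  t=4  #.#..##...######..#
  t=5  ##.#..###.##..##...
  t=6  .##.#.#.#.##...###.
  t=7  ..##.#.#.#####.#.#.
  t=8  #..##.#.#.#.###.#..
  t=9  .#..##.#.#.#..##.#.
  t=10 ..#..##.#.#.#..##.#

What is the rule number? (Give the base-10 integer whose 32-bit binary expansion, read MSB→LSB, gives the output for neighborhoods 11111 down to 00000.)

  ##### -> .   bit 31 = 0  t=1,i=1
  ####. -> #   bit 30 = 1  t=1,i=2
  ###.# -> #   bit 29 = 1  t=0,i=12
  ###.. -> #   bit 28 = 1  t=1,i=3
  ##.## -> .   bit 27 = 0  t=5,i=9
  ##.#. -> #   bit 26 = 1  t=0,i=3
  ##..# -> .   bit 25 = 0  t=1,i=14
  ##... -> #   bit 24 = 1  t=1,i=4
  #.### -> .   bit 23 = 0  t=1,i=18
  #.##. -> #   bit 22 = 1  t=0,i=1
  #.#.# -> .   bit 21 = 0  t=2,i=0
  #.#.. -> .   bit 20 = 0  t=0,i=4
  #..## -> .   bit 19 = 0  t=2,i=15
  #..#. -> .   bit 18 = 0  t=1,i=15
  #...# -> #   bit 17 = 1  t=0,i=16
  #.... -> .   bit 16 = 0  t=0,i=6
  .#### -> #   bit 15 = 1  t=1,i=0
  .###. -> .   bit 14 = 0  t=0,i=11
  .##.# -> #   bit 13 = 1  t=0,i=2
  .##.. -> #   bit 12 = 1  t=1,i=13
  .#.## -> #   bit 11 = 1  t=0,i=0
  .#.#. -> #   bit 10 = 1  t=6,i=5
  .#..# -> #   bit 9 = 1  t=3,i=2
  .#... -> .   bit 8 = 0  t=0,i=5
  ..### -> #   bit 7 = 1  t=0,i=10
  ..##. -> .   bit 6 = 0  t=2,i=16
  ..#.# -> #   bit 5 = 1  t=0,i=18
  ..#.. -> .   bit 4 = 0  t=8,i=0
  ...## -> .   bit 3 = 0  t=0,i=9
  ...#. -> .   bit 2 = 0  t=0,i=17
  ....# -> .   bit 1 = 0  t=0,i=8
  ..... -> .   bit 0 = 0  t=0,i=7
  bits 01110101010000101011111010100000 = 1967308448

1967308448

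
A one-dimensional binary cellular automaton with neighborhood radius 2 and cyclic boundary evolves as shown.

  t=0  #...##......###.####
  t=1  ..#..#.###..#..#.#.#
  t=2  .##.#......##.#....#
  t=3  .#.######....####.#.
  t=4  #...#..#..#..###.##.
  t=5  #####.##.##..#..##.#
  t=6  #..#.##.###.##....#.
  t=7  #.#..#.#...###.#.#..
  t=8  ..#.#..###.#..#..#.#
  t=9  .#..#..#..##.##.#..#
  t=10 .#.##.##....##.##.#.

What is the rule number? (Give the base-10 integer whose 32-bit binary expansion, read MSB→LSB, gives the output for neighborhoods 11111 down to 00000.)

  #####|.  b31=0 t=0,i=18
  ####.|#  b30=1 t=0,i=19
  ###.#|.  b29=0 t=0,i=14
  ###..|.  b28=0 t=0,i=0
  ##.##|#  b27=1 t=0,i=15
  ##.#.|#  b26=1 t=2,i=3
  ##..#|.  b25=0 t=1,i=10
  ##...|.  b24=0 t=0,i=1
  #.###|.  b23=0 t=0,i=16
  #.##.|#  b22=1 t=2,i=1
  #.#.#|.  b21=0 t=1,i=17
  #.#..|#  b20=1 t=1,i=19
  #..##|.  b19=0 t=4,i=12
  #..#.|#  b18=1 t=1,i=1
  #...#|#  b17=1 t=0,i=2
  #....|#  b16=1 t=0,i=7
  .####|#  b15=1 t=0,i=17
  .###.|.  b14=0 t=0,i=13
  .##.#|.  b13=0 t=2,i=2
  .##..|#  b12=1 t=0,i=5
  .#.##|.  b11=0 t=1,i=6
  .#.#.|.  b10=0 t=1,i=16
  .#..#|.  b9=0 t=1,i=0
  .#...|#  b8=1 t=2,i=5
  ..###|#  b7=1 t=0,i=12
  ..##.|.  b6=0 t=0,i=4
  ..#.#|.  b5=0 t=1,i=5
  ..#..|#  b4=1 t=1,i=2
  ...##|.  b3=0 t=0,i=3
  ...#.|#  b2=1 t=2,i=18
  ....#|.  b1=0 t=0,i=10
  .....|#  b0=1 t=0,i=8
  bits 01001100010101111001000110010101 = 1280807317

1280807317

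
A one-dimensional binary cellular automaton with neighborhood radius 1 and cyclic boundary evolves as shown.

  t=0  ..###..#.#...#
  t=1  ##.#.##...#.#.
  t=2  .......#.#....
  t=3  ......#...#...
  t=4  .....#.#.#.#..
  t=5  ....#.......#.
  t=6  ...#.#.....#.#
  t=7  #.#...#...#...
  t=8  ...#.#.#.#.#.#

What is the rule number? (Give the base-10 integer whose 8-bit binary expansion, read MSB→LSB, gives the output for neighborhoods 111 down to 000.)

  ### -> #   bit 7 = 1  t=0,i=3
  ##. -> .   bit 6 = 0  t=0,i=4
  #.# -> .   bit 5 = 0  t=0,i=8
  #.. -> #   bit 4 = 1  t=0,i=0
  .## -> .   bit 3 = 0  t=0,i=2
  .#. -> .   bit 2 = 0  t=0,i=7
  ..# -> #   bit 1 = 1  t=0,i=1
  ... -> .   bit 0 = 0  t=0,i=11
  bits 10010010 = 146

146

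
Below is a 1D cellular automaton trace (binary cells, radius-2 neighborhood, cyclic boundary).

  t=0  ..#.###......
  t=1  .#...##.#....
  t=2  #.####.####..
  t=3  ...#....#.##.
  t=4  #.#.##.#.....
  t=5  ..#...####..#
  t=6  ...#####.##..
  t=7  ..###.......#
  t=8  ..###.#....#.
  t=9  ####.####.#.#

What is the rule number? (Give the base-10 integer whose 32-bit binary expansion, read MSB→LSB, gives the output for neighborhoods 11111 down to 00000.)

372490700

  [31] ##### => .  t=6,i=5
  [30] ####. => .  t=2,i=4
  [29] ###.# => .  t=2,i=5
  [28] ###.. => #  t=0,i=6
  [27] ##.## => .  t=2,i=6
  [26] ##.#. => #  t=1,i=7
  [25] ##..# => #  t=2,i=11
  [24] ##... => .  t=0,i=7
  [23] #.### => .  t=0,i=4
  [22] #.##. => .  t=3,i=10
  [21] #.#.# => #  t=4,i=2
  [20] #.#.. => #  t=1,i=8
  [19] #..## => .  t=7,i=1
  [18] #..#. => .  t=2,i=12
  [17] #...# => #  t=1,i=3
  [16] #.... => #  t=0,i=8
  [15] .#### => #  t=2,i=3
  [14] .###. => #  t=0,i=5
  [13] .##.# => .  t=1,i=6
  [12] .##.. => .  t=3,i=11
  [11] .#.## => .  t=0,i=3
  [10] .#.#. => .  t=4,i=1
  [9] .#..# => .  t=5,i=0
  [8] .#... => #  t=1,i=2
  [7] ..### => #  t=5,i=6
  [6] ..##. => #  t=1,i=5
  [5] ..#.# => .  t=0,i=2
  [4] ..#.. => .  t=1,i=1
  [3] ...## => #  t=1,i=4
  [2] ...#. => #  t=0,i=1
  [1] ....# => .  t=0,i=0
  [0] ..... => .  t=0,i=9
  bits 00010110001100111100000111001100 = 372490700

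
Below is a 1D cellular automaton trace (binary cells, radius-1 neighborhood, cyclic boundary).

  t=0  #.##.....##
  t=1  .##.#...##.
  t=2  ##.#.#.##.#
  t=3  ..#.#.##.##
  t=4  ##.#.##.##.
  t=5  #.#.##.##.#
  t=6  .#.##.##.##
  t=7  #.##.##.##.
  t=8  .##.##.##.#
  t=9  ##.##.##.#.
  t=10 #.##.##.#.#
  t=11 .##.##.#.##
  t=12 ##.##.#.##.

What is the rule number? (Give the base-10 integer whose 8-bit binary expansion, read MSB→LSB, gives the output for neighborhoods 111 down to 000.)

  ###|.  b7=0 t=0,i=10
  ##.|.  b6=0 t=0,i=0
  #.#|#  b5=1 t=0,i=1
  #..|#  b4=1 t=0,i=4
  .##|#  b3=1 t=0,i=2
  .#.|.  b2=0 t=1,i=4
  ..#|#  b1=1 t=0,i=8
  ...|.  b0=0 t=0,i=5
  bits 00111010 = 58

58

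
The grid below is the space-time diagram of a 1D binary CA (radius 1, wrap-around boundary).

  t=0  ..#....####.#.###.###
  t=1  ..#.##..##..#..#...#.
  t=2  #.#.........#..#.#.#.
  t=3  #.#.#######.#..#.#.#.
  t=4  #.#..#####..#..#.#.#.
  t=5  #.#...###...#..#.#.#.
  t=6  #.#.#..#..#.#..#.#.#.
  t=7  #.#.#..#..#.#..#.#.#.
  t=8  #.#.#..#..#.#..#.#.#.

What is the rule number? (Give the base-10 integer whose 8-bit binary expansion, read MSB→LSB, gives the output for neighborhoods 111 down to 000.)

133

  ###|#  b7=1 t=0,i=8
  ##.|.  b6=0 t=0,i=10
  #.#|.  b5=0 t=0,i=11
  #..|.  b4=0 t=0,i=0
  .##|.  b3=0 t=0,i=7
  .#.|#  b2=1 t=0,i=2
  ..#|.  b1=0 t=0,i=1
  ...|#  b0=1 t=0,i=4
  bits 10000101 = 133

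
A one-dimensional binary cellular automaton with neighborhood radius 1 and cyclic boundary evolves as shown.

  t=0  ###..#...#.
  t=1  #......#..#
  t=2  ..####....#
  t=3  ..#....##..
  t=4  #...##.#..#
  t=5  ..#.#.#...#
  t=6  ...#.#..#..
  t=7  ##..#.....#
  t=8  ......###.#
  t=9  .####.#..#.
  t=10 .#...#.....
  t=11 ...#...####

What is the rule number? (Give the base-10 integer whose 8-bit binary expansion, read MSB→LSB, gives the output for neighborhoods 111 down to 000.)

  ###|.  b7=0 t=0,i=1
  ##.|.  b6=0 t=0,i=2
  #.#|#  b5=1 t=0,i=10
  #..|.  b4=0 t=0,i=3
  .##|#  b3=1 t=0,i=0
  .#.|.  b2=0 t=0,i=5
  ..#|.  b1=0 t=0,i=4
  ...|#  b0=1 t=0,i=7
  bits 00101001 = 41

41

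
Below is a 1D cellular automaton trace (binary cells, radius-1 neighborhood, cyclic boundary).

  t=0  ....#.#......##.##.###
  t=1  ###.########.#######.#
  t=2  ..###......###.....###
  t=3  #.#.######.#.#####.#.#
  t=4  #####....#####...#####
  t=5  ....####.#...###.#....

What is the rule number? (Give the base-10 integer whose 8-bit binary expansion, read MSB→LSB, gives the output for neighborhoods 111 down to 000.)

125

  [7] ### => .  t=0,i=20
  [6] ##. => #  t=0,i=14
  [5] #.# => #  t=0,i=5
  [4] #.. => #  t=0,i=0
  [3] .## => #  t=0,i=13
  [2] .#. => #  t=0,i=4
  [1] ..# => .  t=0,i=3
  [0] ... => #  t=0,i=1
  bits 01111101 = 125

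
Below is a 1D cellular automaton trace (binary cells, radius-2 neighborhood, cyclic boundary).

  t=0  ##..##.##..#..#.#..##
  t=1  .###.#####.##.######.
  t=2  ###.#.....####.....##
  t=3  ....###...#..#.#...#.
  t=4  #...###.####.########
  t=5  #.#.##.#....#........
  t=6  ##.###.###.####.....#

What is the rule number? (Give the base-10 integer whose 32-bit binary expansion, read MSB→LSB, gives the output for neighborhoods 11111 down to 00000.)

442204084

  [31] ##### => .  t=1,i=7
  [30] ####. => .  t=0,i=0
  [29] ###.# => .  t=1,i=3
  [28] ###.. => #  t=0,i=1
  [27] ##.## => #  t=0,i=6
  [26] ##.#. => .  t=2,i=3
  [25] ##..# => #  t=0,i=2
  [24] ##... => .  t=2,i=14
  [23] #.### => .  t=1,i=5
  [22] #.##. => #  t=0,i=7
  [21] #.#.# => .  t=5,i=2
  [20] #.#.. => #  t=0,i=16
  [19] #..## => #  t=0,i=3
  [18] #..#. => .  t=0,i=10
  [17] #...# => #  t=3,i=8
  [16] #.... => #  t=2,i=6
  [15] .#### => .  t=0,i=20
  [14] .###. => #  t=1,i=2
  [13] .##.# => #  t=0,i=5
  [12] .##.. => #  t=0,i=8
  [11] .#.## => #  t=5,i=3
  [10] .#.#. => #  t=0,i=15
  [9] .#..# => #  t=0,i=12
  [8] .#... => #  t=2,i=5
  [7] ..### => #  t=0,i=19
  [6] ..##. => .  t=0,i=4
  [5] ..#.# => #  t=0,i=14
  [4] ..#.. => #  t=0,i=11
  [3] ...## => .  t=2,i=9
  [2] ...#. => #  t=3,i=9
  [1] ....# => .  t=2,i=8
  [0] ..... => .  t=2,i=7
  bits 00011010010110110111111110110100 = 442204084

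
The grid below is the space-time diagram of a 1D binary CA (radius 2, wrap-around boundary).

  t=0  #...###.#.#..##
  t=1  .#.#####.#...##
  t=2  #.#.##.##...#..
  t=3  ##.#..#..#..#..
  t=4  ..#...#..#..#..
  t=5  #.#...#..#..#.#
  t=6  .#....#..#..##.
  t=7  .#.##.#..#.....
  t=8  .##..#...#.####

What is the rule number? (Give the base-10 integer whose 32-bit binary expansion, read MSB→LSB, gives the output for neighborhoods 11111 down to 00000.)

2902576315

  ##### -> #   bit 31 = 1  t=1,i=5
  ####. -> .   bit 30 = 0  t=1,i=6
  ###.# -> #   bit 29 = 1  t=0,i=6
  ###.. -> .   bit 28 = 0  t=0,i=0
  ##.## -> #   bit 27 = 1  t=2,i=6
  ##.#. -> #   bit 26 = 1  t=0,i=7
  ##..# -> .   bit 25 = 0  t=6,i=14
  ##... -> #   bit 24 = 1  t=0,i=1
  #.### -> .   bit 23 = 0  t=1,i=3
  #.##. -> .   bit 22 = 0  t=2,i=4
  #.#.# -> .   bit 21 = 0  t=0,i=8
  #.#.. -> .   bit 20 = 0  t=0,i=10
  #..## -> .   bit 19 = 0  t=0,i=12
  #..#. -> .   bit 18 = 0  t=2,i=14
  #...# -> .   bit 17 = 0  t=0,i=2
  #.... -> #   bit 16 = 1  t=4,i=14
  .#### -> #   bit 15 = 1  t=1,i=4
  .###. -> #   bit 14 = 1  t=0,i=5
  .##.# -> .   bit 13 = 0  t=1,i=14
  .##.. -> .   bit 12 = 0  t=2,i=8
  .#.## -> #   bit 11 = 1  t=1,i=2
  .#.#. -> #   bit 10 = 1  t=0,i=9
  .#..# -> .   bit 9 = 0  t=0,i=11
  .#... -> .   bit 8 = 0  t=1,i=10
  ..### -> #   bit 7 = 1  t=0,i=4
  ..##. -> .   bit 6 = 0  t=1,i=13
  ..#.# -> #   bit 5 = 1  t=2,i=0
  ..#.. -> #   bit 4 = 1  t=2,i=12
  ...## -> #   bit 3 = 1  t=0,i=3
  ...#. -> .   bit 2 = 0  t=2,i=11
  ....# -> #   bit 1 = 1  t=4,i=0
  ..... -> #   bit 0 = 1  t=7,i=12
  bits 10101101000000011100110010111011 = 2902576315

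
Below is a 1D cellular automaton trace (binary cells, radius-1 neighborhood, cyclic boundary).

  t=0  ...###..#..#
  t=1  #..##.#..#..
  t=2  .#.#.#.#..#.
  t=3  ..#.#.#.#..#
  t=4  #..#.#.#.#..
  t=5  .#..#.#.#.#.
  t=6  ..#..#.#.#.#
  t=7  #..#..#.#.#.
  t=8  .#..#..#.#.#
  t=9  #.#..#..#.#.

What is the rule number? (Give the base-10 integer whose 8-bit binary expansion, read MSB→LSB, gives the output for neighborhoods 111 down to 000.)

184

  [7] ### => #  t=0,i=4
  [6] ##. => .  t=0,i=5
  [5] #.# => #  t=1,i=5
  [4] #.. => #  t=0,i=0
  [3] .## => #  t=0,i=3
  [2] .#. => .  t=0,i=8
  [1] ..# => .  t=0,i=2
  [0] ... => .  t=0,i=1
  bits 10111000 = 184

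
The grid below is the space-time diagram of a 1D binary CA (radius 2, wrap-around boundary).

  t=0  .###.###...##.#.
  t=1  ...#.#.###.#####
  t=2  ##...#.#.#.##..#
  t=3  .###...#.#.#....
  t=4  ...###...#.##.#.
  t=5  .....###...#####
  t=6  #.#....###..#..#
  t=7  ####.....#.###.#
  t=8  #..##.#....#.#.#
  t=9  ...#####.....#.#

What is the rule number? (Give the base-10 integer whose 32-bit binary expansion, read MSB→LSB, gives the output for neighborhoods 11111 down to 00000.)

  #####|.  b31=0 t=1,i=13
  ####.|.  b30=0 t=1,i=14
  ###.#|#  b29=1 t=0,i=3
  ###..|#  b28=1 t=0,i=7
  ##.##|.  b27=0 t=0,i=4
  ##.#.|#  b26=1 t=0,i=13
  ##..#|.  b25=0 t=2,i=13
  ##...|#  b24=1 t=0,i=8
  #.###|#  b23=1 t=0,i=5
  #.##.|#  b22=1 t=2,i=11
  #.#.#|#  b21=1 t=1,i=5
  #.#..|#  b20=1 t=0,i=14
  #..##|.  b19=0 t=0,i=0
  #..#.|#  b18=1 t=6,i=11
  #...#|#  b17=1 t=0,i=9
  #....|.  b16=0 t=3,i=13
  .####|#  b15=1 t=1,i=12
  .###.|.  b14=0 t=0,i=2
  .##.#|#  b13=1 t=0,i=12
  .##..|.  b12=0 t=2,i=12
  .#.##|.  b11=0 t=1,i=6
  .#.#.|.  b10=0 t=1,i=4
  .#..#|#  b9=1 t=0,i=15
  .#...|#  b8=1 t=3,i=12
  ..###|.  b7=0 t=0,i=1
  ..##.|#  b6=1 t=0,i=11
  ..#.#|.  b5=0 t=1,i=3
  ..#..|#  b4=1 t=6,i=12
  ...##|.  b3=0 t=0,i=10
  ...#.|.  b2=0 t=1,i=2
  ....#|.  b1=0 t=3,i=15
  .....|#  b0=1 t=3,i=14
  bits 00110101111101101010001101010001 = 905356113

905356113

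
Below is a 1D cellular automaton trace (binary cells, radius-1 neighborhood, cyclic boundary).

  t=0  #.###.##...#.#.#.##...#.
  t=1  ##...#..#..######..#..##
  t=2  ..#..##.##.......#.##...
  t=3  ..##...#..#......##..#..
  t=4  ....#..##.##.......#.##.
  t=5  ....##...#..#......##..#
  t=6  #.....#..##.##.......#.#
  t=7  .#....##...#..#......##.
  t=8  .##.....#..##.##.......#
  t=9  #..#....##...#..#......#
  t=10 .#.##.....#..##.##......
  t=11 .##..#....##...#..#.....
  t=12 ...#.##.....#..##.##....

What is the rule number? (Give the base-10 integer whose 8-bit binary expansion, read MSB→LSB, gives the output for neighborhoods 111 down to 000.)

52

  ### -> .   bit 7 = 0  t=0,i=3
  ##. -> .   bit 6 = 0  t=0,i=4
  #.# -> #   bit 5 = 1  t=0,i=1
  #.. -> #   bit 4 = 1  t=0,i=8
  .## -> .   bit 3 = 0  t=0,i=2
  .#. -> #   bit 2 = 1  t=0,i=0
  ..# -> .   bit 1 = 0  t=0,i=10
  ... -> .   bit 0 = 0  t=0,i=9
  bits 00110100 = 52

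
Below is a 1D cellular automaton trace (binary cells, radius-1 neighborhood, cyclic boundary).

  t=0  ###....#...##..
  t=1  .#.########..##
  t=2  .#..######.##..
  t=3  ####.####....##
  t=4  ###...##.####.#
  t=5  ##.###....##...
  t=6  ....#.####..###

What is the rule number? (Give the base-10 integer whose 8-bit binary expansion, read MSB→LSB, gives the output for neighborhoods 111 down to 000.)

  ### -> #   bit 7 = 1  t=0,i=1
  ##. -> .   bit 6 = 0  t=0,i=2
  #.# -> .   bit 5 = 0  t=1,i=0
  #.. -> #   bit 4 = 1  t=0,i=3
  .## -> .   bit 3 = 0  t=0,i=0
  .#. -> #   bit 2 = 1  t=0,i=7
  ..# -> #   bit 1 = 1  t=0,i=6
  ... -> #   bit 0 = 1  t=0,i=4
  bits 10010111 = 151

151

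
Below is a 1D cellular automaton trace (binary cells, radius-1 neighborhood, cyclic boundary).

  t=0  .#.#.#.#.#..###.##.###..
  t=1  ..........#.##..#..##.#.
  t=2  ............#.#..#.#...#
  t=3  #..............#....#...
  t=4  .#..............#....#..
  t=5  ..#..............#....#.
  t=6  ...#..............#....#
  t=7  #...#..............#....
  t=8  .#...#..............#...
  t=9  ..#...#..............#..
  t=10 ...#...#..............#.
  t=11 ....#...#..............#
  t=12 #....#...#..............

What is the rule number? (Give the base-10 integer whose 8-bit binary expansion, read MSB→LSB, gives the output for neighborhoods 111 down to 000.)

  nb ###: next=#  (t=0,i=13, bit7=1)
  nb ##.: next=.  (t=0,i=14, bit6=0)
  nb #.#: next=.  (t=0,i=2, bit5=0)
  nb #..: next=#  (t=0,i=10, bit4=1)
  nb .##: next=#  (t=0,i=12, bit3=1)
  nb .#.: next=.  (t=0,i=1, bit2=0)
  nb ..#: next=.  (t=0,i=0, bit1=0)
  nb ...: next=.  (t=0,i=23, bit0=0)
  bits 10011000 = 152

152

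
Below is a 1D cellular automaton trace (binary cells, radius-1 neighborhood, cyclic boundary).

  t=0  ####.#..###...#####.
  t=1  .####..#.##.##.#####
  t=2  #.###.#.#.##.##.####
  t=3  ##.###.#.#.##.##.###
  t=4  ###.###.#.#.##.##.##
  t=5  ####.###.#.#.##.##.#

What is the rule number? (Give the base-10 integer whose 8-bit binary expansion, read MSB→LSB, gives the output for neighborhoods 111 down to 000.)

  [7] ### => #  t=0,i=1
  [6] ##. => #  t=0,i=3
  [5] #.# => #  t=0,i=4
  [4] #.. => .  t=0,i=6
  [3] .## => .  t=0,i=0
  [2] .#. => .  t=0,i=5
  [1] ..# => #  t=0,i=7
  [0] ... => #  t=0,i=12
  bits 11100011 = 227

227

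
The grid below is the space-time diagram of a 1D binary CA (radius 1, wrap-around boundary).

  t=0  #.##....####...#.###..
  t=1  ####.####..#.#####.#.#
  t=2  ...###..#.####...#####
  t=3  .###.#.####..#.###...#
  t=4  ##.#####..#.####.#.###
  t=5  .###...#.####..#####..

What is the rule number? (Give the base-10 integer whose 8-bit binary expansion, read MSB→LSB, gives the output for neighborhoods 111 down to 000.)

111

  ###|.  b7=0 t=0,i=9
  ##.|#  b6=1 t=0,i=3
  #.#|#  b5=1 t=0,i=1
  #..|.  b4=0 t=0,i=4
  .##|#  b3=1 t=0,i=2
  .#.|#  b2=1 t=0,i=0
  ..#|#  b1=1 t=0,i=7
  ...|#  b0=1 t=0,i=5
  bits 01101111 = 111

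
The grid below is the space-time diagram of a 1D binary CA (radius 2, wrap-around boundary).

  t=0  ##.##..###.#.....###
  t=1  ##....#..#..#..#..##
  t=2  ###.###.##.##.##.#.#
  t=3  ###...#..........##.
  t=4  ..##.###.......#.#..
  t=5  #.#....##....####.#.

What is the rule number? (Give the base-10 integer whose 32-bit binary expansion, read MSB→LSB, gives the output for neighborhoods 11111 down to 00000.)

  #####|#  b31=1 t=0,i=19
  ####.|#  b30=1 t=0,i=0
  ###.#|#  b29=1 t=0,i=1
  ###..|#  b28=1 t=1,i=1
  ##.##|.  b27=0 t=0,i=2
  ##.#.|.  b26=0 t=0,i=10
  ##..#|.  b25=0 t=0,i=5
  ##...|#  b24=1 t=1,i=2
  #.###|.  b23=0 t=2,i=4
  #.##.|.  b22=0 t=0,i=3
  #.#.#|#  b21=1 t=2,i=17
  #.#..|.  b20=0 t=0,i=11
  #..##|#  b19=1 t=0,i=6
  #..#.|#  b18=1 t=1,i=8
  #...#|.  b17=0 t=3,i=4
  #....|.  b16=0 t=0,i=13
  .####|#  b15=1 t=0,i=18
  .###.|.  b14=0 t=0,i=8
  .##.#|.  b13=0 t=2,i=9
  .##..|.  b12=0 t=0,i=4
  .#.##|#  b11=1 t=2,i=18
  .#.#.|#  b10=1 t=4,i=16
  .#..#|.  b9=0 t=1,i=7
  .#...|#  b8=1 t=0,i=12
  ..###|.  b7=0 t=0,i=7
  ..##.|#  b6=1 t=3,i=17
  ..#.#|#  b5=1 t=4,i=15
  ..#..|#  b4=1 t=1,i=6
  ...##|.  b3=0 t=0,i=16
  ...#.|#  b2=1 t=1,i=5
  ....#|#  b1=1 t=0,i=15
  .....|.  b0=0 t=0,i=14
  bits 11110001001011001000110101110110 = 4046228854

4046228854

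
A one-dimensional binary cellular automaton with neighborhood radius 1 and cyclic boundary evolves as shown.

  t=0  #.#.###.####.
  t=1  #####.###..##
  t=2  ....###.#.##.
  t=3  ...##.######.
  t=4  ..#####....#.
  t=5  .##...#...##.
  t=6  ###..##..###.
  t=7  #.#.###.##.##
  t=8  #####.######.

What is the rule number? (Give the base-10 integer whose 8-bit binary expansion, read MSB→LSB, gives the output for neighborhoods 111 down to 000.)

  nb ###: next=.  (t=0,i=5, bit7=0)
  nb ##.: next=#  (t=0,i=6, bit6=1)
  nb #.#: next=#  (t=0,i=1, bit5=1)
  nb #..: next=.  (t=1,i=9, bit4=0)
  nb .##: next=#  (t=0,i=4, bit3=1)
  nb .#.: next=#  (t=0,i=0, bit2=1)
  nb ..#: next=#  (t=1,i=10, bit1=1)
  nb ...: next=.  (t=2,i=0, bit0=0)
  bits 01101110 = 110

110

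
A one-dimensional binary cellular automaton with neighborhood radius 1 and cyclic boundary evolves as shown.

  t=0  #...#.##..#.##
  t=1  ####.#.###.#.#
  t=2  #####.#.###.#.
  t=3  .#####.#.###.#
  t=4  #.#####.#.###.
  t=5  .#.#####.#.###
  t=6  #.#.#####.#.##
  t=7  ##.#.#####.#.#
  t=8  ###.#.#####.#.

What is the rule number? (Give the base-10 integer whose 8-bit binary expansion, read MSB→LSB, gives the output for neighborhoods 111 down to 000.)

  nb ###: next=#  (t=0,i=13, bit7=1)
  nb ##.: next=#  (t=0,i=0, bit6=1)
  nb #.#: next=#  (t=0,i=5, bit5=1)
  nb #..: next=#  (t=0,i=1, bit4=1)
  nb .##: next=.  (t=0,i=6, bit3=0)
  nb .#.: next=.  (t=0,i=4, bit2=0)
  nb ..#: next=#  (t=0,i=3, bit1=1)
  nb ...: next=#  (t=0,i=2, bit0=1)
  bits 11110011 = 243

243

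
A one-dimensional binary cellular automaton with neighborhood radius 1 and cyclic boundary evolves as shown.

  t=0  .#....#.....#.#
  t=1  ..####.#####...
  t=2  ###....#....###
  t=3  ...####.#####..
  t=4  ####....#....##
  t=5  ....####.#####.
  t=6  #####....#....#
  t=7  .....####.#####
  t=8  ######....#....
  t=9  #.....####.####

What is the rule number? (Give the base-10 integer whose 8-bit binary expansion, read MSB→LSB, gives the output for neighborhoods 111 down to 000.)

  nb ###: next=.  (t=1,i=3, bit7=0)
  nb ##.: next=.  (t=1,i=5, bit6=0)
  nb #.#: next=.  (t=0,i=0, bit5=0)
  nb #..: next=#  (t=0,i=2, bit4=1)
  nb .##: next=#  (t=1,i=2, bit3=1)
  nb .#.: next=.  (t=0,i=1, bit2=0)
  nb ..#: next=#  (t=0,i=5, bit1=1)
  nb ...: next=#  (t=0,i=3, bit0=1)
  bits 00011011 = 27

27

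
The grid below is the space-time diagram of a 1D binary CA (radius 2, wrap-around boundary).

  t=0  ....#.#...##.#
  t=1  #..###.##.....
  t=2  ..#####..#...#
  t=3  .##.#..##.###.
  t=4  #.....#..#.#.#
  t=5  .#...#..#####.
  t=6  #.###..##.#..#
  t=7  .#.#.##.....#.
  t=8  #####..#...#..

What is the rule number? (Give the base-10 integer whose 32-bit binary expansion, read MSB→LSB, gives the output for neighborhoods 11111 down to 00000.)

  ##### -> #   bit 31 = 1  t=2,i=4
  ####. -> .   bit 30 = 0  t=2,i=5
  ###.# -> #   bit 29 = 1  t=1,i=5
  ###.. -> .   bit 28 = 0  t=2,i=6
  ##.## -> #   bit 27 = 1  t=1,i=6
  ##.#. -> .   bit 26 = 0  t=0,i=12
  ##..# -> #   bit 25 = 1  t=2,i=7
  ##... -> #   bit 24 = 1  t=1,i=9
  #.### -> .   bit 23 = 0  t=3,i=10
  #.##. -> .   bit 22 = 0  t=1,i=7
  #.#.# -> #   bit 21 = 1  t=4,i=11
  #.#.. -> .   bit 20 = 0  t=0,i=6
  #..## -> #   bit 19 = 1  t=1,i=2
  #..#. -> #   bit 18 = 1  t=2,i=8
  #...# -> #   bit 17 = 1  t=0,i=8
  #.... -> .   bit 16 = 0  t=0,i=1
  .#### -> .   bit 15 = 0  t=2,i=3
  .###. -> #   bit 14 = 1  t=1,i=4
  .##.# -> .   bit 13 = 0  t=0,i=11
  .##.. -> .   bit 12 = 0  t=1,i=8
  .#.## -> #   bit 11 = 1  t=4,i=12
  .#.#. -> #   bit 10 = 1  t=0,i=5
  .#..# -> .   bit 9 = 0  t=1,i=1
  .#... -> #   bit 8 = 1  t=0,i=0
  ..### -> #   bit 7 = 1  t=1,i=3
  ..##. -> .   bit 6 = 0  t=0,i=10
  ..#.# -> #   bit 5 = 1  t=0,i=4
  ..#.. -> .   bit 4 = 0  t=1,i=0
  ...## -> .   bit 3 = 0  t=0,i=9
  ...#. -> #   bit 2 = 1  t=0,i=3
  ....# -> .   bit 1 = 0  t=0,i=2
  ..... -> .   bit 0 = 0  t=1,i=11
  bits 10101011001011100100110110100100 = 2871938468

2871938468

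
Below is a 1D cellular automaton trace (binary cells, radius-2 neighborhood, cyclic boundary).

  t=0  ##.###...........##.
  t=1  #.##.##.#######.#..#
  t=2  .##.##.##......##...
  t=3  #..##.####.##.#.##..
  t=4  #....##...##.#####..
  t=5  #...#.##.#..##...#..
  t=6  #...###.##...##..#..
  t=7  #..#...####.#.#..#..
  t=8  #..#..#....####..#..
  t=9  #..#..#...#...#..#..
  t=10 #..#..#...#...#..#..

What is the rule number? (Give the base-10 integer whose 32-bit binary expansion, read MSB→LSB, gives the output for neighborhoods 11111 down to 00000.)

  [31] ##### => .  t=1,i=10
  [30] ####. => .  t=1,i=13
  [29] ###.# => .  t=1,i=14
  [28] ###.. => #  t=0,i=5
  [27] ##.## => #  t=0,i=2
  [26] ##.#. => #  t=1,i=15
  [25] ##..# => .  t=3,i=18
  [24] ##... => #  t=0,i=6
  [23] #.### => #  t=0,i=3
  [22] #.##. => #  t=0,i=0
  [21] #.#.# => #  t=3,i=14
  [20] #.#.. => #  t=1,i=16
  [19] #..## => .  t=1,i=18
  [18] #..#. => .  t=3,i=19
  [17] #...# => .  t=4,i=8
  [16] #.... => .  t=0,i=7
  [15] .#### => .  t=1,i=9
  [14] .###. => .  t=0,i=4
  [13] .##.# => .  t=0,i=1
  [12] .##.. => #  t=2,i=8
  [11] .#.## => #  t=3,i=15
  [10] .#.#. => #  t=7,i=13
  [9] .#..# => .  t=1,i=17
  [8] .#... => .  t=4,i=1
  [7] ..### => .  t=6,i=4
  [6] ..##. => .  t=0,i=17
  [5] ..#.# => #  t=5,i=4
  [4] ..#.. => #  t=3,i=0
  [3] ...## => #  t=0,i=16
  [2] ...#. => .  t=5,i=3
  [1] ....# => .  t=0,i=15
  [0] ..... => #  t=0,i=8
  bits 00011101111100000001110000111001 = 502275129

502275129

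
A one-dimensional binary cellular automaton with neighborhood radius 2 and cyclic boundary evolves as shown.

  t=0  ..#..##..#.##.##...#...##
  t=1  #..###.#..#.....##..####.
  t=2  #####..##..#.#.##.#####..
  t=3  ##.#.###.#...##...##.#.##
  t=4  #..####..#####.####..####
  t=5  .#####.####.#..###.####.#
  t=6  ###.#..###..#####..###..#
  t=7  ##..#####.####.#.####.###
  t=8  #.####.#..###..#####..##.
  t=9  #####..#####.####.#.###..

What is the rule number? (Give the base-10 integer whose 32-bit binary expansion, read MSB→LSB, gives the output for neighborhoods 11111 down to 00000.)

  [31] ##### => .  t=2,i=2
  [30] ####. => #  t=1,i=22
  [29] ###.# => .  t=1,i=5
  [28] ###.. => .  t=2,i=4
  [27] ##.## => .  t=0,i=13
  [26] ##.#. => .  t=1,i=6
  [25] ##..# => #  t=0,i=0
  [24] ##... => #  t=0,i=16
  [23] #.### => #  t=2,i=18
  [22] #.##. => .  t=0,i=11
  [21] #.#.# => #  t=2,i=13
  [20] #.#.. => #  t=1,i=0
  [19] #..## => #  t=0,i=4
  [18] #..#. => .  t=0,i=1
  [17] #...# => #  t=0,i=17
  [16] #.... => .  t=1,i=12
  [15] .#### => #  t=1,i=21
  [14] .###. => #  t=1,i=4
  [13] .##.# => .  t=0,i=12
  [12] .##.. => .  t=0,i=6
  [11] .#.## => #  t=0,i=10
  [10] .#.#. => .  t=2,i=12
  [9] .#..# => #  t=0,i=3
  [8] .#... => #  t=0,i=20
  [7] ..### => #  t=1,i=3
  [6] ..##. => #  t=0,i=5
  [5] ..#.# => .  t=0,i=9
  [4] ..#.. => .  t=0,i=2
  [3] ...## => #  t=0,i=22
  [2] ...#. => .  t=0,i=18
  [1] ....# => .  t=1,i=14
  [0] ..... => #  t=1,i=13
  bits 01000011101110101100101111001001 = 1136315337

1136315337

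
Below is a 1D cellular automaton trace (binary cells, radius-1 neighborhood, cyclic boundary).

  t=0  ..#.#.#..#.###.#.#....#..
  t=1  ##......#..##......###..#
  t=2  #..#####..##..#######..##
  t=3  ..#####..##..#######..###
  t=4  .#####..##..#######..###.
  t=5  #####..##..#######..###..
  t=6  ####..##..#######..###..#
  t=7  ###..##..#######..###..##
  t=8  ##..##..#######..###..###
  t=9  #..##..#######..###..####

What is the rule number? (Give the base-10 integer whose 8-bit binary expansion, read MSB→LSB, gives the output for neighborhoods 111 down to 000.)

139

  nb ###: next=#  (t=0,i=12, bit7=1)
  nb ##.: next=.  (t=0,i=13, bit6=0)
  nb #.#: next=.  (t=0,i=3, bit5=0)
  nb #..: next=.  (t=0,i=7, bit4=0)
  nb .##: next=#  (t=0,i=11, bit3=1)
  nb .#.: next=.  (t=0,i=2, bit2=0)
  nb ..#: next=#  (t=0,i=1, bit1=1)
  nb ...: next=#  (t=0,i=0, bit0=1)
  bits 10001011 = 139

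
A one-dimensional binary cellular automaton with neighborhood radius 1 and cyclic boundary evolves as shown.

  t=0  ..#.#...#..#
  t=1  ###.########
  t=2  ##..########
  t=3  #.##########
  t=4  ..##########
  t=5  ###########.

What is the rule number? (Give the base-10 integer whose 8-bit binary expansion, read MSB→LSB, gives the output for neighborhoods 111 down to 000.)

159

  nb ###: next=#  (t=1,i=0, bit7=1)
  nb ##.: next=.  (t=1,i=2, bit6=0)
  nb #.#: next=.  (t=0,i=3, bit5=0)
  nb #..: next=#  (t=0,i=0, bit4=1)
  nb .##: next=#  (t=1,i=4, bit3=1)
  nb .#.: next=#  (t=0,i=2, bit2=1)
  nb ..#: next=#  (t=0,i=1, bit1=1)
  nb ...: next=#  (t=0,i=6, bit0=1)
  bits 10011111 = 159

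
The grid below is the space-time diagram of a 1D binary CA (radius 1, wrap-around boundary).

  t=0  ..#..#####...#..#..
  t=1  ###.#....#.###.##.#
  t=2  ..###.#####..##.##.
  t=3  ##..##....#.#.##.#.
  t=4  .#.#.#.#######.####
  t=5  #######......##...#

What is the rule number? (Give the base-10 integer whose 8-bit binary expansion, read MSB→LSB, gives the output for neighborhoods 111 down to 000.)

103

  ### -> .   bit 7 = 0  t=0,i=6
  ##. -> #   bit 6 = 1  t=0,i=9
  #.# -> #   bit 5 = 1  t=1,i=3
  #.. -> .   bit 4 = 0  t=0,i=3
  .## -> .   bit 3 = 0  t=0,i=5
  .#. -> #   bit 2 = 1  t=0,i=2
  ..# -> #   bit 1 = 1  t=0,i=1
  ... -> #   bit 0 = 1  t=0,i=0
  bits 01100111 = 103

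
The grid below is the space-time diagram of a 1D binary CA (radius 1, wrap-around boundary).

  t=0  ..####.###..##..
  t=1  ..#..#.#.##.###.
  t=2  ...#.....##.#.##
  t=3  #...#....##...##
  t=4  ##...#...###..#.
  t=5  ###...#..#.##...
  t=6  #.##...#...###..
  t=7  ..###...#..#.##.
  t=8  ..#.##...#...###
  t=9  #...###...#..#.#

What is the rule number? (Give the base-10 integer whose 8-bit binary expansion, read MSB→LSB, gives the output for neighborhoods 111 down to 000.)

  ###|.  b7=0 t=0,i=3
  ##.|#  b6=1 t=0,i=5
  #.#|.  b5=0 t=0,i=6
  #..|#  b4=1 t=0,i=10
  .##|#  b3=1 t=0,i=2
  .#.|.  b2=0 t=1,i=2
  ..#|.  b1=0 t=0,i=1
  ...|.  b0=0 t=0,i=0
  bits 01011000 = 88

88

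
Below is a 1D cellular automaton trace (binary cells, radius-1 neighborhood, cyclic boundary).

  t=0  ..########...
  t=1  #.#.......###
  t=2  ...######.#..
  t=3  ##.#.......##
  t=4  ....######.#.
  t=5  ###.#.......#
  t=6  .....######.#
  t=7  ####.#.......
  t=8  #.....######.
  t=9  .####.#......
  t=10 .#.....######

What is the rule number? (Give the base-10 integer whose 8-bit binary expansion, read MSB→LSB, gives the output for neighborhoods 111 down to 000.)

25

  ### -> .   bit 7 = 0  t=0,i=3
  ##. -> .   bit 6 = 0  t=0,i=9
  #.# -> .   bit 5 = 0  t=1,i=1
  #.. -> #   bit 4 = 1  t=0,i=10
  .## -> #   bit 3 = 1  t=0,i=2
  .#. -> .   bit 2 = 0  t=1,i=2
  ..# -> .   bit 1 = 0  t=0,i=1
  ... -> #   bit 0 = 1  t=0,i=0
  bits 00011001 = 25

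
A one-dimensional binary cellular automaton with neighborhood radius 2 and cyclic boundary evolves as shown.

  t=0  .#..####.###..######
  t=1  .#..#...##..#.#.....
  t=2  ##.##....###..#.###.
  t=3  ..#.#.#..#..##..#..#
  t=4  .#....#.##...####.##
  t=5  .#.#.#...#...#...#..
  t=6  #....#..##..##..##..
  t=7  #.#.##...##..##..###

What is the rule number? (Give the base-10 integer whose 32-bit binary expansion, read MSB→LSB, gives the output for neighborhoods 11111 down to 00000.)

  #####|.  b31=0 t=0,i=16
  ####.|.  b30=0 t=0,i=6
  ###.#|.  b29=0 t=0,i=7
  ###..|.  b28=0 t=0,i=11
  ##.##|#  b27=1 t=0,i=8
  ##.#.|.  b26=0 t=0,i=0
  ##..#|#  b25=1 t=0,i=12
  ##...|.  b24=0 t=2,i=5
  #.###|#  b23=1 t=0,i=9
  #.##.|.  b22=0 t=2,i=0
  #.#.#|.  b21=0 t=3,i=4
  #.#..|#  b20=1 t=0,i=1
  #..##|.  b19=0 t=0,i=3
  #..#.|#  b18=1 t=1,i=3
  #...#|.  b17=0 t=1,i=6
  #....|#  b16=1 t=1,i=16
  .####|.  b15=0 t=0,i=5
  .###.|.  b14=0 t=0,i=10
  .##.#|.  b13=0 t=2,i=1
  .##..|#  b12=1 t=1,i=9
  .#.##|.  b11=0 t=2,i=15
  .#.#.|.  b10=0 t=1,i=13
  .#..#|.  b9=0 t=0,i=2
  .#...|.  b8=0 t=1,i=5
  ..###|#  b7=1 t=0,i=4
  ..##.|.  b6=0 t=1,i=8
  ..#.#|.  b5=0 t=1,i=12
  ..#..|#  b4=1 t=1,i=1
  ...##|.  b3=0 t=1,i=7
  ...#.|#  b2=1 t=1,i=0
  ....#|.  b1=0 t=1,i=19
  .....|#  b0=1 t=1,i=17
  bits 00001010100101010001000010010101 = 177541269

177541269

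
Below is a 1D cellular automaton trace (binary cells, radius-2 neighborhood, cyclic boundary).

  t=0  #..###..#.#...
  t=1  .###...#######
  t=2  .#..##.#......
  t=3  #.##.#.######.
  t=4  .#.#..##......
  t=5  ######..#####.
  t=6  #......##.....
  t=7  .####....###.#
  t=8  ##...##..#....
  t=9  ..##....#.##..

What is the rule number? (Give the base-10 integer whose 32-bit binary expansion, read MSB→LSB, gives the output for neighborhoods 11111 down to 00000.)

  [31] ##### => .  t=1,i=9
  [30] ####. => .  t=1,i=12
  [29] ###.# => .  t=1,i=13
  [28] ###.. => .  t=0,i=5
  [27] ##.## => .  t=1,i=0
  [26] ##.#. => .  t=2,i=6
  [25] ##..# => .  t=0,i=6
  [24] ##... => #  t=1,i=4
  [23] #.### => #  t=1,i=1
  [22] #.##. => .  t=3,i=2
  [21] #.#.# => .  t=3,i=0
  [20] #.#.. => #  t=0,i=10
  [19] #..## => #  t=0,i=2
  [18] #..#. => #  t=0,i=7
  [17] #...# => #  t=0,i=12
  [16] #.... => #  t=2,i=9
  [15] .#### => .  t=1,i=8
  [14] .###. => .  t=0,i=4
  [13] .##.# => #  t=2,i=5
  [12] .##.. => .  t=4,i=7
  [11] .#.## => #  t=3,i=1
  [10] .#.#. => #  t=0,i=9
  [9] .#..# => #  t=0,i=1
  [8] .#... => #  t=0,i=11
  [7] ..### => #  t=0,i=3
  [6] ..##. => .  t=2,i=4
  [5] ..#.# => #  t=0,i=8
  [4] ..#.. => .  t=0,i=0
  [3] ...## => .  t=1,i=6
  [2] ...#. => #  t=0,i=13
  [1] ....# => .  t=2,i=13
  [0] ..... => #  t=2,i=10
  bits 00000001100111110010111110100101 = 27209637

27209637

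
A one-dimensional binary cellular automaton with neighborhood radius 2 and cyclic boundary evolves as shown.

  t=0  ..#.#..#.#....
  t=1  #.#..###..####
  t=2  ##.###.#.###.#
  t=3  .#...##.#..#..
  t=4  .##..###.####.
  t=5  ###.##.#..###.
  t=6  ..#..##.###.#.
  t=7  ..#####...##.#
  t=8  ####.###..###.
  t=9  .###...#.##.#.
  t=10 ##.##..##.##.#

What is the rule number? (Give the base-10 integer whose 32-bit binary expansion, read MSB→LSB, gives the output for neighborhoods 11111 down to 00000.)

1963834355

  ##### -> .   bit 31 = 0  t=1,i=12
  ####. -> #   bit 30 = 1  t=1,i=13
  ###.# -> #   bit 29 = 1  t=1,i=0
  ###.. -> #   bit 28 = 1  t=1,i=7
  ##.## -> .   bit 27 = 0  t=2,i=2
  ##.#. -> #   bit 26 = 1  t=1,i=1
  ##..# -> .   bit 25 = 0  t=1,i=8
  ##... -> #   bit 24 = 1  t=7,i=7
  #.### -> .   bit 23 = 0  t=2,i=3
  #.##. -> .   bit 22 = 0  t=5,i=4
  #.#.# -> .   bit 21 = 0  t=2,i=7
  #.#.. -> .   bit 20 = 0  t=0,i=4
  #..## -> #   bit 19 = 1  t=1,i=4
  #..#. -> #   bit 18 = 1  t=0,i=6
  #...# -> .   bit 17 = 0  t=3,i=3
  #.... -> #   bit 16 = 1  t=0,i=11
  .#### -> #   bit 15 = 1  t=1,i=11
  .###. -> .   bit 14 = 0  t=1,i=6
  .##.# -> #   bit 13 = 1  t=3,i=6
  .##.. -> #   bit 12 = 1  t=4,i=2
  .#.## -> #   bit 11 = 1  t=2,i=8
  .#.#. -> .   bit 10 = 0  t=0,i=3
  .#..# -> #   bit 9 = 1  t=0,i=5
  .#... -> #   bit 8 = 1  t=0,i=10
  ..### -> #   bit 7 = 1  t=1,i=5
  ..##. -> #   bit 6 = 1  t=3,i=5
  ..#.# -> #   bit 5 = 1  t=0,i=2
  ..#.. -> #   bit 4 = 1  t=3,i=1
  ...## -> .   bit 3 = 0  t=3,i=4
  ...#. -> .   bit 2 = 0  t=0,i=1
  ....# -> #   bit 1 = 1  t=0,i=0
  ..... -> #   bit 0 = 1  t=0,i=12
  bits 01110101000011011011101111110011 = 1963834355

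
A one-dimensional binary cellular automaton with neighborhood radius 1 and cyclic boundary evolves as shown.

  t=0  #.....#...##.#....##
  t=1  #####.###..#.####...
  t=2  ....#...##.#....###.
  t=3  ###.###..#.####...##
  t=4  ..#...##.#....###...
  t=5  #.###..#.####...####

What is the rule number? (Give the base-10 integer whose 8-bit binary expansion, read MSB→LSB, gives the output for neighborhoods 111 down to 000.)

  [7] ### => .  t=0,i=19
  [6] ##. => #  t=0,i=0
  [5] #.# => .  t=0,i=12
  [4] #.. => #  t=0,i=1
  [3] .## => .  t=0,i=10
  [2] .#. => #  t=0,i=6
  [1] ..# => .  t=0,i=5
  [0] ... => #  t=0,i=2
  bits 01010101 = 85

85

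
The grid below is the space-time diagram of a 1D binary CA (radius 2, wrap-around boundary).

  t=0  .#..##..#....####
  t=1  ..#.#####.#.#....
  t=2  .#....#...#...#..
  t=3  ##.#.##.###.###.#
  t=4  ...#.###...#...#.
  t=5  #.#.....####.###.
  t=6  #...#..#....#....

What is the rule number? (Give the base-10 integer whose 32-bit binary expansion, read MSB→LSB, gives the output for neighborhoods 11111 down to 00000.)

2338796124

  nb #####: next=#  (t=1,i=6, bit31=1)
  nb ####.: next=.  (t=0,i=15, bit30=0)
  nb ###.#: next=.  (t=0,i=16, bit29=0)
  nb ###..: next=.  (t=4,i=7, bit28=0)
  nb ##.##: next=#  (t=3,i=7, bit27=1)
  nb ##.#.: next=.  (t=0,i=0, bit26=0)
  nb ##..#: next=#  (t=0,i=6, bit25=1)
  nb ##...: next=#  (t=4,i=8, bit24=1)
  nb #.###: next=.  (t=1,i=4, bit23=0)
  nb #.##.: next=#  (t=3,i=5, bit22=1)
  nb #.#.#: next=#  (t=1,i=10, bit21=1)
  nb #.#..: next=.  (t=0,i=1, bit20=0)
  nb #..##: next=.  (t=0,i=3, bit19=0)
  nb #..#.: next=#  (t=0,i=7, bit18=1)
  nb #...#: next=#  (t=2,i=8, bit17=1)
  nb #....: next=#  (t=0,i=10, bit16=1)
  nb .####: next=.  (t=0,i=14, bit15=0)
  nb .###.: next=.  (t=3,i=0, bit14=0)
  nb .##.#: next=#  (t=3,i=6, bit13=1)
  nb .##..: next=#  (t=0,i=5, bit12=1)
  nb .#.##: next=.  (t=1,i=3, bit11=0)
  nb .#.#.: next=.  (t=1,i=11, bit10=0)
  nb .#..#: next=#  (t=0,i=2, bit9=1)
  nb .#...: next=.  (t=0,i=9, bit8=0)
  nb ..###: next=.  (t=0,i=13, bit7=0)
  nb ..##.: next=#  (t=0,i=4, bit6=1)
  nb ..#.#: next=.  (t=1,i=2, bit5=0)
  nb ..#..: next=#  (t=0,i=8, bit4=1)
  nb ...##: next=#  (t=0,i=12, bit3=1)
  nb ...#.: next=#  (t=1,i=1, bit2=1)
  nb ....#: next=.  (t=0,i=11, bit1=0)
  nb .....: next=.  (t=1,i=15, bit0=0)
  bits 10001011011001110011001001011100 = 2338796124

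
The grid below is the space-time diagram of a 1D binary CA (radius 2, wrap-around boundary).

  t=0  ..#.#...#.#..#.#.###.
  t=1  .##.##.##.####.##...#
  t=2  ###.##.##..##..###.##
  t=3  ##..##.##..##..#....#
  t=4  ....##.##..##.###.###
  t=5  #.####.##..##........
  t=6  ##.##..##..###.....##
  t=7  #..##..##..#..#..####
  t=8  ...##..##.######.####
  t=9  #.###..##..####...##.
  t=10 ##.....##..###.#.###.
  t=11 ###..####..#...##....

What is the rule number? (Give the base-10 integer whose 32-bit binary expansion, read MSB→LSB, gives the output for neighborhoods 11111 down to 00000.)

  [31] ##### => #  t=2,i=0
  [30] ####. => #  t=1,i=12
  [29] ###.# => .  t=1,i=13
  [28] ###.. => .  t=0,i=19
  [27] ##.## => .  t=1,i=3
  [26] ##.#. => .  t=9,i=20
  [25] ##..# => .  t=2,i=9
  [24] ##... => #  t=0,i=20
  [23] #.### => .  t=0,i=17
  [22] #.##. => #  t=1,i=1
  [21] #.#.# => #  t=0,i=15
  [20] #.#.. => #  t=0,i=4
  [19] #..## => .  t=2,i=10
  [18] #..#. => #  t=0,i=12
  [17] #...# => .  t=0,i=0
  [16] #.... => .  t=3,i=17
  [15] .#### => #  t=1,i=11
  [14] .###. => .  t=0,i=18
  [13] .##.# => #  t=1,i=2
  [12] .##.. => #  t=1,i=16
  [11] .#.## => #  t=0,i=16
  [10] .#.#. => .  t=0,i=3
  [9] .#..# => #  t=0,i=11
  [8] .#... => #  t=0,i=5
  [7] ..### => #  t=2,i=15
  [6] ..##. => #  t=2,i=11
  [5] ..#.# => #  t=0,i=2
  [4] ..#.. => #  t=3,i=15
  [3] ...## => #  t=3,i=19
  [2] ...#. => #  t=0,i=1
  [1] ....# => #  t=3,i=18
  [0] ..... => .  t=5,i=15
  bits 11000001011101001011101111111110 = 3245652990

3245652990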